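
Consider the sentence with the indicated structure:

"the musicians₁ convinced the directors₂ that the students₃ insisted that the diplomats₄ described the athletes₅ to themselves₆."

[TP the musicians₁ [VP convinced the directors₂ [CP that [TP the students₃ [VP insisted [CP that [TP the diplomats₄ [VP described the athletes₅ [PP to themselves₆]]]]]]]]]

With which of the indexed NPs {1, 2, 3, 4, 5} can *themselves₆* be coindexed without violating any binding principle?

{4, 5}

*themselves* is an anaphor, so Principle A applies: it must be bound in its binding domain.
Binding domain of *themselves₆*: the embedded TP, whose subject is the diplomats₄.
*the musicians₁* c-commands the anaphor but is outside its binding domain → cannot satisfy Principle A.
*the directors₂* c-commands the anaphor but is outside its binding domain → cannot satisfy Principle A.
*the students₃* c-commands the anaphor but is outside its binding domain → cannot satisfy Principle A.
*the diplomats₄* c-commands the anaphor within its binding domain → licit binder.
*the athletes₅* c-commands the anaphor within its binding domain → licit binder.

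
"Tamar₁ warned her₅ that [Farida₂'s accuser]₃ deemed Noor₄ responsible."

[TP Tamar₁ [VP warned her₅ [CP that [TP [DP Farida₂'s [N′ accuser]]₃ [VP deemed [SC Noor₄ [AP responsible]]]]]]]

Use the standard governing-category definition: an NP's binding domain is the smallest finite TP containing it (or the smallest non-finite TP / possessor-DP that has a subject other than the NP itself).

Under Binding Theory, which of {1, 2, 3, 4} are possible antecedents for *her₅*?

none

*her* is a pronoun, so Principle B applies: it must be free in its binding domain.
Binding domain of *her₅*: the matrix TP, whose subject is Tamar₁.
*Tamar₁* c-commands the pronoun within its binding domain → coindexation would violate Principle B.
*Farida₂*: the pronoun c-commands this R-expression → coindexation would violate Principle C on *Farida₂*.
*[Farida₂'s accuser]₃*: the pronoun c-commands this R-expression → coindexation would violate Principle C on *[Farida₂'s accuser]₃*.
*Noor₄*: the pronoun c-commands this R-expression → coindexation would violate Principle C on *Noor₄*.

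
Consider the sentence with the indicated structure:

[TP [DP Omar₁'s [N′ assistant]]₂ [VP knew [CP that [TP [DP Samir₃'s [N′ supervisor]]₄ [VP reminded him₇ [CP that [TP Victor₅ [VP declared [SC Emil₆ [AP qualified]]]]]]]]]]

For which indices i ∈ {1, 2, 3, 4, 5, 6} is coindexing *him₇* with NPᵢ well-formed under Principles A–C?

*him* is a pronoun, so Principle B applies: it must be free in its binding domain.
Binding domain of *him₇*: the embedded TP, whose subject is [Samir₃'s supervisor]₄.
*Omar₁* and the pronoun do not c-command one another → neither Principle B nor Principle C is at stake; coindexation permitted.
*[Omar₁'s assistant]₂* c-commands the pronoun but from outside its binding domain, and is not c-commanded by it → coindexation permitted.
*Samir₃* and the pronoun do not c-command one another → neither Principle B nor Principle C is at stake; coindexation permitted.
*[Samir₃'s supervisor]₄* c-commands the pronoun within its binding domain → coindexation would violate Principle B.
*Victor₅*: the pronoun c-commands this R-expression → coindexation would violate Principle C on *Victor₅*.
*Emil₆*: the pronoun c-commands this R-expression → coindexation would violate Principle C on *Emil₆*.

{1, 2, 3}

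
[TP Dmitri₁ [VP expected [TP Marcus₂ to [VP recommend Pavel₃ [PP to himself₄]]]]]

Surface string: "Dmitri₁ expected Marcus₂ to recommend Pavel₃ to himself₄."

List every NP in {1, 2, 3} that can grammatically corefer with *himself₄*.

*himself* is an anaphor, so Principle A applies: it must be bound in its binding domain.
Binding domain of *himself₄*: the embedded TP, whose subject is Marcus₂.
*Dmitri₁* c-commands the anaphor but is outside its binding domain → cannot satisfy Principle A.
*Marcus₂* c-commands the anaphor within its binding domain → licit binder.
*Pavel₃* c-commands the anaphor within its binding domain → licit binder.

{2, 3}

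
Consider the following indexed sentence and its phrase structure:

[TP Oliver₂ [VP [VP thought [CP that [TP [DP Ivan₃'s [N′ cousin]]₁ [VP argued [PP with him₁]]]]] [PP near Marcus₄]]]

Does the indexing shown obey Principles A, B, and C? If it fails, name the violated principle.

Principle B

The two coindexed NPs are *[Ivan₃'s cousin]₁* and *him₁*.
*him₁* is a pronoun. Its binding domain is the embedded TP, whose subject is [Ivan₃'s cousin]₁.
*[Ivan₃'s cousin]₁* c-commands it within that domain and carries the same index.
The pronoun is locally bound → Principle B violation.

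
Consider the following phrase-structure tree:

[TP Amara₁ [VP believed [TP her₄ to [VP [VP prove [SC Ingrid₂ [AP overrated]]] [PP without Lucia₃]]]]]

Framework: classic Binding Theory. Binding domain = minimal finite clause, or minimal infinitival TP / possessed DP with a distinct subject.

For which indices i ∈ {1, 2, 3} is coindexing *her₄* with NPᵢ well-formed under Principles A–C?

*her* is a pronoun, so Principle B applies: it must be free in its binding domain.
Binding domain of *her₄*: the matrix TP, whose subject is Amara₁.
*Amara₁* c-commands the pronoun within its binding domain → coindexation would violate Principle B.
*Ingrid₂*: the pronoun c-commands this R-expression → coindexation would violate Principle C on *Ingrid₂*.
*Lucia₃*: the pronoun c-commands this R-expression → coindexation would violate Principle C on *Lucia₃*.

none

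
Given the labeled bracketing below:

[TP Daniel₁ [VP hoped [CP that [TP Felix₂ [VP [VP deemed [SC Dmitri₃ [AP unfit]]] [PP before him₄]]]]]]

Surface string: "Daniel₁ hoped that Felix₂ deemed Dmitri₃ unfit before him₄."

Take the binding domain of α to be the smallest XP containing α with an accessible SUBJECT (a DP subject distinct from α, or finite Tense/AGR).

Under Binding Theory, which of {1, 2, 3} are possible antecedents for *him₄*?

*him* is a pronoun, so Principle B applies: it must be free in its binding domain.
Binding domain of *him₄*: the embedded TP, whose subject is Felix₂.
*Daniel₁* c-commands the pronoun but from outside its binding domain, and is not c-commanded by it → coindexation permitted.
*Felix₂* c-commands the pronoun within its binding domain → coindexation would violate Principle B.
*Dmitri₃* and the pronoun do not c-command one another → neither Principle B nor Principle C is at stake; coindexation permitted.

{1, 3}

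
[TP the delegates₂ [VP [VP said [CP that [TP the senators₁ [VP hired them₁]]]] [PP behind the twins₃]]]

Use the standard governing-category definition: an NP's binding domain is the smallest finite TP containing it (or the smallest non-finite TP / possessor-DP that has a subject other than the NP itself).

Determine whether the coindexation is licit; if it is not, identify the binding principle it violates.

The two coindexed NPs are *the senators₁* and *them₁*.
*them₁* is a pronoun. Its binding domain is the embedded TP, whose subject is the senators₁.
*the senators₁* c-commands it within that domain and carries the same index.
The pronoun is locally bound → Principle B violation.

Principle B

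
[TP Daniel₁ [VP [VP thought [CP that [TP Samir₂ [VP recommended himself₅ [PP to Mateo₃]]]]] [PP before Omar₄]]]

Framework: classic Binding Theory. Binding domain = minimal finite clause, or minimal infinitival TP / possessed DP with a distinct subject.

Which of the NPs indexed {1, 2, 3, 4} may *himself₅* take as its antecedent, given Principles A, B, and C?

*himself* is an anaphor, so Principle A applies: it must be bound in its binding domain.
Binding domain of *himself₅*: the embedded TP, whose subject is Samir₂.
*Daniel₁* c-commands the anaphor but is outside its binding domain → cannot satisfy Principle A.
*Samir₂* c-commands the anaphor within its binding domain → licit binder.
*Mateo₃* does not c-command the anaphor → cannot bind it.
*Omar₄* does not c-command the anaphor → cannot bind it.

{2}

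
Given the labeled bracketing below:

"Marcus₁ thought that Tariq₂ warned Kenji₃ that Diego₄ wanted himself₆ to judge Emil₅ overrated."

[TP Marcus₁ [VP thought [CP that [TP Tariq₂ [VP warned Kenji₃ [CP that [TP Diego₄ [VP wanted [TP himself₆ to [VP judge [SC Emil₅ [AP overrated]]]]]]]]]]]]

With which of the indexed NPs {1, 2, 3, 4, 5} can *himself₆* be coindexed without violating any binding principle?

*himself* is an anaphor, so Principle A applies: it must be bound in its binding domain.
Binding domain of *himself₆*: the embedded TP, whose subject is Diego₄.
*Marcus₁* c-commands the anaphor but is outside its binding domain → cannot satisfy Principle A.
*Tariq₂* c-commands the anaphor but is outside its binding domain → cannot satisfy Principle A.
*Kenji₃* c-commands the anaphor but is outside its binding domain → cannot satisfy Principle A.
*Diego₄* c-commands the anaphor within its binding domain → licit binder.
*Emil₅* does not c-command the anaphor → cannot bind it.

{4}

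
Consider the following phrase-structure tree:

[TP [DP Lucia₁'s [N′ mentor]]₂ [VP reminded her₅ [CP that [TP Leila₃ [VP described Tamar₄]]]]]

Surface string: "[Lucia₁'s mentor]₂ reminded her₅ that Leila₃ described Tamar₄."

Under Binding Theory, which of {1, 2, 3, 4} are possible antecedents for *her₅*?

{1}

*her* is a pronoun, so Principle B applies: it must be free in its binding domain.
Binding domain of *her₅*: the matrix TP, whose subject is [Lucia₁'s mentor]₂.
*Lucia₁* and the pronoun do not c-command one another → neither Principle B nor Principle C is at stake; coindexation permitted.
*[Lucia₁'s mentor]₂* c-commands the pronoun within its binding domain → coindexation would violate Principle B.
*Leila₃*: the pronoun c-commands this R-expression → coindexation would violate Principle C on *Leila₃*.
*Tamar₄*: the pronoun c-commands this R-expression → coindexation would violate Principle C on *Tamar₄*.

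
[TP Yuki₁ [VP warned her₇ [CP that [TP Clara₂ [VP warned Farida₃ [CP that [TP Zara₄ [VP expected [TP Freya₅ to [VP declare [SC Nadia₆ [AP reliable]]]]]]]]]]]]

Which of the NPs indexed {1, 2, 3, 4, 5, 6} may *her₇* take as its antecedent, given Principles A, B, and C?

none

*her* is a pronoun, so Principle B applies: it must be free in its binding domain.
Binding domain of *her₇*: the matrix TP, whose subject is Yuki₁.
*Yuki₁* c-commands the pronoun within its binding domain → coindexation would violate Principle B.
*Clara₂*: the pronoun c-commands this R-expression → coindexation would violate Principle C on *Clara₂*.
*Farida₃*: the pronoun c-commands this R-expression → coindexation would violate Principle C on *Farida₃*.
*Zara₄*: the pronoun c-commands this R-expression → coindexation would violate Principle C on *Zara₄*.
*Freya₅*: the pronoun c-commands this R-expression → coindexation would violate Principle C on *Freya₅*.
*Nadia₆*: the pronoun c-commands this R-expression → coindexation would violate Principle C on *Nadia₆*.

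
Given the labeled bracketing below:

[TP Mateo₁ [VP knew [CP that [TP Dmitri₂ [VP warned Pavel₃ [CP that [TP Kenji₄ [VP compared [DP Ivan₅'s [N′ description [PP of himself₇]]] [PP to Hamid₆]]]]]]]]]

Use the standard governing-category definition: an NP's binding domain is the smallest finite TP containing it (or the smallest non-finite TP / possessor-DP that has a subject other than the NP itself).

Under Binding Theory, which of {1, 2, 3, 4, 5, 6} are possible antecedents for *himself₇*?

*himself* is an anaphor, so Principle A applies: it must be bound in its binding domain.
Binding domain of *himself₇*: the possessed DP, whose subject is Ivan₅.
*Mateo₁* c-commands the anaphor but is outside its binding domain → cannot satisfy Principle A.
*Dmitri₂* c-commands the anaphor but is outside its binding domain → cannot satisfy Principle A.
*Pavel₃* c-commands the anaphor but is outside its binding domain → cannot satisfy Principle A.
*Kenji₄* c-commands the anaphor but is outside its binding domain → cannot satisfy Principle A.
*Ivan₅* c-commands the anaphor within its binding domain → licit binder.
*Hamid₆* does not c-command the anaphor → cannot bind it.

{5}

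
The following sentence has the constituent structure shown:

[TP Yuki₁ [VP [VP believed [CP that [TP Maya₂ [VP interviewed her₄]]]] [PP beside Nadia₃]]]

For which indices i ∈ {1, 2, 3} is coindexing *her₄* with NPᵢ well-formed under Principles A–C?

*her* is a pronoun, so Principle B applies: it must be free in its binding domain.
Binding domain of *her₄*: the embedded TP, whose subject is Maya₂.
*Yuki₁* c-commands the pronoun but from outside its binding domain, and is not c-commanded by it → coindexation permitted.
*Maya₂* c-commands the pronoun within its binding domain → coindexation would violate Principle B.
*Nadia₃* and the pronoun do not c-command one another → neither Principle B nor Principle C is at stake; coindexation permitted.

{1, 3}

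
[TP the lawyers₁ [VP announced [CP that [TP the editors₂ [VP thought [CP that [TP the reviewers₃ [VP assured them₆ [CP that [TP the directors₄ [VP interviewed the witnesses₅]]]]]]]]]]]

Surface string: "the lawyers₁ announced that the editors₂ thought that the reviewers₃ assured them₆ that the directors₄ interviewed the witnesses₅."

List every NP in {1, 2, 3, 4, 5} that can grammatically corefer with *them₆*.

*them* is a pronoun, so Principle B applies: it must be free in its binding domain.
Binding domain of *them₆*: the embedded TP, whose subject is the reviewers₃.
*the lawyers₁* c-commands the pronoun but from outside its binding domain, and is not c-commanded by it → coindexation permitted.
*the editors₂* c-commands the pronoun but from outside its binding domain, and is not c-commanded by it → coindexation permitted.
*the reviewers₃* c-commands the pronoun within its binding domain → coindexation would violate Principle B.
*the directors₄*: the pronoun c-commands this R-expression → coindexation would violate Principle C on *the directors₄*.
*the witnesses₅*: the pronoun c-commands this R-expression → coindexation would violate Principle C on *the witnesses₅*.

{1, 2}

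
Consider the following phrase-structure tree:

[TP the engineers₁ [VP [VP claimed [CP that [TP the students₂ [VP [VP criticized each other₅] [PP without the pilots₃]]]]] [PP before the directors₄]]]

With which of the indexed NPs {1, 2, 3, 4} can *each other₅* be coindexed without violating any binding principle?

*each other* is an anaphor, so Principle A applies: it must be bound in its binding domain.
Binding domain of *each other₅*: the embedded TP, whose subject is the students₂.
*the engineers₁* c-commands the anaphor but is outside its binding domain → cannot satisfy Principle A.
*the students₂* c-commands the anaphor within its binding domain → licit binder.
*the pilots₃* does not c-command the anaphor → cannot bind it.
*the directors₄* does not c-command the anaphor → cannot bind it.

{2}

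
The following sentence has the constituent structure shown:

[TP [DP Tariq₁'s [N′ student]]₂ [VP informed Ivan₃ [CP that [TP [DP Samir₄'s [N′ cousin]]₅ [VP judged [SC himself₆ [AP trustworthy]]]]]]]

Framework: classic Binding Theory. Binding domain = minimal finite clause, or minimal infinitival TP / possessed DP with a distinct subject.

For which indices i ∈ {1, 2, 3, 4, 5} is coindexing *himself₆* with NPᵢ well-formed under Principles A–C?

*himself* is an anaphor, so Principle A applies: it must be bound in its binding domain.
Binding domain of *himself₆*: the embedded TP, whose subject is [Samir₄'s cousin]₅.
*Tariq₁* does not c-command the anaphor → cannot bind it.
*[Tariq₁'s student]₂* c-commands the anaphor but is outside its binding domain → cannot satisfy Principle A.
*Ivan₃* c-commands the anaphor but is outside its binding domain → cannot satisfy Principle A.
*Samir₄* does not c-command the anaphor → cannot bind it.
*[Samir₄'s cousin]₅* c-commands the anaphor within its binding domain → licit binder.

{5}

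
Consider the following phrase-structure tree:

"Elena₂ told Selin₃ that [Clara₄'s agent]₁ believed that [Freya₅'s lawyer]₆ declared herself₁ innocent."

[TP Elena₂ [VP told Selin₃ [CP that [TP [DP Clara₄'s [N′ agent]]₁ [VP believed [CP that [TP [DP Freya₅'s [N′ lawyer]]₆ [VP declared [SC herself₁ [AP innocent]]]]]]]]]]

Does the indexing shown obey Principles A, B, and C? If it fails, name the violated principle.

The two coindexed NPs are *[Clara₄'s agent]₁* and *herself₁*.
*herself₁* is an anaphor. Principle A requires it to be bound within its binding domain — the embedded TP, whose subject is [Freya₅'s lawyer]₆.
Within that domain it is c-commanded by *[Freya₅'s lawyer]₆*, which does not share its index.
*[Clara₄'s agent]₁* does c-command the anaphor, but from outside its binding domain.
The anaphor is unbound in its domain → Principle A violation.

Principle A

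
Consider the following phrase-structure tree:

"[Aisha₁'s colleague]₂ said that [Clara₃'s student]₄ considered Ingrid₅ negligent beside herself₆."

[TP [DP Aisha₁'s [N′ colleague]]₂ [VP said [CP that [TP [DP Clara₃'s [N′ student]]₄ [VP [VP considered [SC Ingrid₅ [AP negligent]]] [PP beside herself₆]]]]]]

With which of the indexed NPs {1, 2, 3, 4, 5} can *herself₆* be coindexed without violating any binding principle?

{4}

*herself* is an anaphor, so Principle A applies: it must be bound in its binding domain.
Binding domain of *herself₆*: the embedded TP, whose subject is [Clara₃'s student]₄.
*Aisha₁* does not c-command the anaphor → cannot bind it.
*[Aisha₁'s colleague]₂* c-commands the anaphor but is outside its binding domain → cannot satisfy Principle A.
*Clara₃* does not c-command the anaphor → cannot bind it.
*[Clara₃'s student]₄* c-commands the anaphor within its binding domain → licit binder.
*Ingrid₅* does not c-command the anaphor → cannot bind it.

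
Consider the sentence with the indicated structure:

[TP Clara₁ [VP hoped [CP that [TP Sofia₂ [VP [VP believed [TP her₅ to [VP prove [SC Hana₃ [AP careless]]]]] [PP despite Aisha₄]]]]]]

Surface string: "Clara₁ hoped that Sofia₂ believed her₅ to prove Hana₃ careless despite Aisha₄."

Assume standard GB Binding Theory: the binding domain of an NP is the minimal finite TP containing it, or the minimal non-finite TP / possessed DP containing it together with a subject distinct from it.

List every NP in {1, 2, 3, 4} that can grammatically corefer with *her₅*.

{1, 4}

*her* is a pronoun, so Principle B applies: it must be free in its binding domain.
Binding domain of *her₅*: the embedded TP, whose subject is Sofia₂.
*Clara₁* c-commands the pronoun but from outside its binding domain, and is not c-commanded by it → coindexation permitted.
*Sofia₂* c-commands the pronoun within its binding domain → coindexation would violate Principle B.
*Hana₃*: the pronoun c-commands this R-expression → coindexation would violate Principle C on *Hana₃*.
*Aisha₄* and the pronoun do not c-command one another → neither Principle B nor Principle C is at stake; coindexation permitted.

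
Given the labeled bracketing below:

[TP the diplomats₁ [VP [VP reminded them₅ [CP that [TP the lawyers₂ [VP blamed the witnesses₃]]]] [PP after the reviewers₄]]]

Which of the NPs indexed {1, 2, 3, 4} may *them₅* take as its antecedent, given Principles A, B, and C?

{4}

*them* is a pronoun, so Principle B applies: it must be free in its binding domain.
Binding domain of *them₅*: the matrix TP, whose subject is the diplomats₁.
*the diplomats₁* c-commands the pronoun within its binding domain → coindexation would violate Principle B.
*the lawyers₂*: the pronoun c-commands this R-expression → coindexation would violate Principle C on *the lawyers₂*.
*the witnesses₃*: the pronoun c-commands this R-expression → coindexation would violate Principle C on *the witnesses₃*.
*the reviewers₄* and the pronoun do not c-command one another → neither Principle B nor Principle C is at stake; coindexation permitted.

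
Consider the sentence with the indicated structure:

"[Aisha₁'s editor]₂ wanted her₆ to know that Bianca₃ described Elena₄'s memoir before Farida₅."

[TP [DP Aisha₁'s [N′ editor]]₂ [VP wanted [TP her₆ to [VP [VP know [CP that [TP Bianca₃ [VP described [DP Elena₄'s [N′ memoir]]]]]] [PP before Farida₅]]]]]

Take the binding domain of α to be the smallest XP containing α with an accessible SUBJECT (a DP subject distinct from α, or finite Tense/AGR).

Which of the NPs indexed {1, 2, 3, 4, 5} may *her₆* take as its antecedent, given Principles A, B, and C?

{1}

*her* is a pronoun, so Principle B applies: it must be free in its binding domain.
Binding domain of *her₆*: the matrix TP, whose subject is [Aisha₁'s editor]₂.
*Aisha₁* and the pronoun do not c-command one another → neither Principle B nor Principle C is at stake; coindexation permitted.
*[Aisha₁'s editor]₂* c-commands the pronoun within its binding domain → coindexation would violate Principle B.
*Bianca₃*: the pronoun c-commands this R-expression → coindexation would violate Principle C on *Bianca₃*.
*Elena₄*: the pronoun c-commands this R-expression → coindexation would violate Principle C on *Elena₄*.
*Farida₅*: the pronoun c-commands this R-expression → coindexation would violate Principle C on *Farida₅*.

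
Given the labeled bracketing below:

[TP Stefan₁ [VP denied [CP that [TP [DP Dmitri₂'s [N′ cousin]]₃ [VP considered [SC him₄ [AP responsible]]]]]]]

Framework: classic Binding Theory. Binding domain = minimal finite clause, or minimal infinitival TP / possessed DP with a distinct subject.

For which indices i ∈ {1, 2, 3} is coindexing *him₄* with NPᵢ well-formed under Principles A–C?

*him* is a pronoun, so Principle B applies: it must be free in its binding domain.
Binding domain of *him₄*: the embedded TP, whose subject is [Dmitri₂'s cousin]₃.
*Stefan₁* c-commands the pronoun but from outside its binding domain, and is not c-commanded by it → coindexation permitted.
*Dmitri₂* and the pronoun do not c-command one another → neither Principle B nor Principle C is at stake; coindexation permitted.
*[Dmitri₂'s cousin]₃* c-commands the pronoun within its binding domain → coindexation would violate Principle B.

{1, 2}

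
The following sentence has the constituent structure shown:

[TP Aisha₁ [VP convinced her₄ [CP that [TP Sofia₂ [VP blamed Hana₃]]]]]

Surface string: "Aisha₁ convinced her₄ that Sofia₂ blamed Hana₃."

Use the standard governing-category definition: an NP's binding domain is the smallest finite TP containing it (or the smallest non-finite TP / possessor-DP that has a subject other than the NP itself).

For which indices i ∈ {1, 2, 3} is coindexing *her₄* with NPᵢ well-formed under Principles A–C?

*her* is a pronoun, so Principle B applies: it must be free in its binding domain.
Binding domain of *her₄*: the matrix TP, whose subject is Aisha₁.
*Aisha₁* c-commands the pronoun within its binding domain → coindexation would violate Principle B.
*Sofia₂*: the pronoun c-commands this R-expression → coindexation would violate Principle C on *Sofia₂*.
*Hana₃*: the pronoun c-commands this R-expression → coindexation would violate Principle C on *Hana₃*.

none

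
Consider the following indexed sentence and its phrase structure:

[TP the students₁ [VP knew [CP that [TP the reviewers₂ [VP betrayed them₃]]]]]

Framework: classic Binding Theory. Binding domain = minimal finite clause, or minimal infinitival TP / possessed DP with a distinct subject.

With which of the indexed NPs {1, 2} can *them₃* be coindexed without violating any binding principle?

*them* is a pronoun, so Principle B applies: it must be free in its binding domain.
Binding domain of *them₃*: the embedded TP, whose subject is the reviewers₂.
*the students₁* c-commands the pronoun but from outside its binding domain, and is not c-commanded by it → coindexation permitted.
*the reviewers₂* c-commands the pronoun within its binding domain → coindexation would violate Principle B.

{1}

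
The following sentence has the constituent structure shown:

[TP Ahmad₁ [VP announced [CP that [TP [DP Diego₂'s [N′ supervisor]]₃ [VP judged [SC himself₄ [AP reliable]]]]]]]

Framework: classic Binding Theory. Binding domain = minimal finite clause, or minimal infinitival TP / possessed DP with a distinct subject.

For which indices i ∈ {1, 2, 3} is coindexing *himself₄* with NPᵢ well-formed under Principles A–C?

*himself* is an anaphor, so Principle A applies: it must be bound in its binding domain.
Binding domain of *himself₄*: the embedded TP, whose subject is [Diego₂'s supervisor]₃.
*Ahmad₁* c-commands the anaphor but is outside its binding domain → cannot satisfy Principle A.
*Diego₂* does not c-command the anaphor → cannot bind it.
*[Diego₂'s supervisor]₃* c-commands the anaphor within its binding domain → licit binder.

{3}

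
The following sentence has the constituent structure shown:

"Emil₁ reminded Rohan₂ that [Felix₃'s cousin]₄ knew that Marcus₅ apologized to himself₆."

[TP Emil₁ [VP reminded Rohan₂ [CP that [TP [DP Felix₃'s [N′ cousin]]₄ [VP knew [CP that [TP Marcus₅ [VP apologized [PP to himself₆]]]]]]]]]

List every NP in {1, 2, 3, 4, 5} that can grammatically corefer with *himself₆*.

{5}

*himself* is an anaphor, so Principle A applies: it must be bound in its binding domain.
Binding domain of *himself₆*: the embedded TP, whose subject is Marcus₅.
*Emil₁* c-commands the anaphor but is outside its binding domain → cannot satisfy Principle A.
*Rohan₂* c-commands the anaphor but is outside its binding domain → cannot satisfy Principle A.
*Felix₃* does not c-command the anaphor → cannot bind it.
*[Felix₃'s cousin]₄* c-commands the anaphor but is outside its binding domain → cannot satisfy Principle A.
*Marcus₅* c-commands the anaphor within its binding domain → licit binder.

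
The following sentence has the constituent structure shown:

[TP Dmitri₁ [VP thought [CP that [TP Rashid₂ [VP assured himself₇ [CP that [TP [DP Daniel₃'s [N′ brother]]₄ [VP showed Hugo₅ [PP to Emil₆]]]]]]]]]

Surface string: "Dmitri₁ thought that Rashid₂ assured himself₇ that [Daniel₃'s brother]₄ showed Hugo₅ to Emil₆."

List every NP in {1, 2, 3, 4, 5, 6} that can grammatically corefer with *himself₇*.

*himself* is an anaphor, so Principle A applies: it must be bound in its binding domain.
Binding domain of *himself₇*: the embedded TP, whose subject is Rashid₂.
*Dmitri₁* c-commands the anaphor but is outside its binding domain → cannot satisfy Principle A.
*Rashid₂* c-commands the anaphor within its binding domain → licit binder.
*Daniel₃* does not c-command the anaphor → cannot bind it.
*[Daniel₃'s brother]₄* does not c-command the anaphor → cannot bind it.
*Hugo₅* does not c-command the anaphor → cannot bind it.
*Emil₆* does not c-command the anaphor → cannot bind it.

{2}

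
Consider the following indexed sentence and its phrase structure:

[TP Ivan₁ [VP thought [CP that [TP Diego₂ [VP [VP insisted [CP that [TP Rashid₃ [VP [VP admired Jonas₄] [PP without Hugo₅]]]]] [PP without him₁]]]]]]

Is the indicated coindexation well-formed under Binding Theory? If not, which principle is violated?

grammatical

The two coindexed NPs are *Ivan₁* and *him₁*.
*him₁* is a pronoun; its binding domain is the embedded TP, whose subject is Diego₂. Within that domain it is c-commanded only by *Diego₂*, which carries a different index — the pronoun is free locally, so Principle B holds.
*Ivan₁* is an R-expression; *him₁* does not c-command it, and no other NP shares its index, so Principle C is satisfied.
All principles are respected.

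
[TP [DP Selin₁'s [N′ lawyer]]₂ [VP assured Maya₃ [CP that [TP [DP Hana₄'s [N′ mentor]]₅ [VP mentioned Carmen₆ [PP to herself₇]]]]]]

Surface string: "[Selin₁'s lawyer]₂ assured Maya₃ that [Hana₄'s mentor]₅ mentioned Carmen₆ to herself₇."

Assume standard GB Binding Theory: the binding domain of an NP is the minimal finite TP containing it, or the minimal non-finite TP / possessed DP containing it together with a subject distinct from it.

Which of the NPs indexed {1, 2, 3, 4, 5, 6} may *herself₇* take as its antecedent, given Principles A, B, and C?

*herself* is an anaphor, so Principle A applies: it must be bound in its binding domain.
Binding domain of *herself₇*: the embedded TP, whose subject is [Hana₄'s mentor]₅.
*Selin₁* does not c-command the anaphor → cannot bind it.
*[Selin₁'s lawyer]₂* c-commands the anaphor but is outside its binding domain → cannot satisfy Principle A.
*Maya₃* c-commands the anaphor but is outside its binding domain → cannot satisfy Principle A.
*Hana₄* does not c-command the anaphor → cannot bind it.
*[Hana₄'s mentor]₅* c-commands the anaphor within its binding domain → licit binder.
*Carmen₆* c-commands the anaphor within its binding domain → licit binder.

{5, 6}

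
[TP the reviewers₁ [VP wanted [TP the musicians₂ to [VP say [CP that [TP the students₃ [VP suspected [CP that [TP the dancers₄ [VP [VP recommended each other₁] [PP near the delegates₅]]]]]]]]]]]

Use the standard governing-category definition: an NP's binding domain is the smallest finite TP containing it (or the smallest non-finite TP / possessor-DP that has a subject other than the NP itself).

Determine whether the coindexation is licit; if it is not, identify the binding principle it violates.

The two coindexed NPs are *the reviewers₁* and *each other₁*.
*each other₁* is an anaphor. Principle A requires it to be bound within its binding domain — the embedded TP, whose subject is the dancers₄.
Within that domain it is c-commanded by *the dancers₄*, which does not share its index.
*the reviewers₁* does c-command the anaphor, but from outside its binding domain.
The anaphor is unbound in its domain → Principle A violation.

Principle A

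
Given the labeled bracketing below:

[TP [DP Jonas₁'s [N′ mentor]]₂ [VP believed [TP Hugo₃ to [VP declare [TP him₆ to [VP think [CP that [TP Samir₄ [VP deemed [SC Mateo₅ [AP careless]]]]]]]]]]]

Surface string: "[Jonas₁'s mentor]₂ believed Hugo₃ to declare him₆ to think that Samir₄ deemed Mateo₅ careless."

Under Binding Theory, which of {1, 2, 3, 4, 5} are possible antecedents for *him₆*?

*him* is a pronoun, so Principle B applies: it must be free in its binding domain.
Binding domain of *him₆*: the embedded TP, whose subject is Hugo₃.
*Jonas₁* and the pronoun do not c-command one another → neither Principle B nor Principle C is at stake; coindexation permitted.
*[Jonas₁'s mentor]₂* c-commands the pronoun but from outside its binding domain, and is not c-commanded by it → coindexation permitted.
*Hugo₃* c-commands the pronoun within its binding domain → coindexation would violate Principle B.
*Samir₄*: the pronoun c-commands this R-expression → coindexation would violate Principle C on *Samir₄*.
*Mateo₅*: the pronoun c-commands this R-expression → coindexation would violate Principle C on *Mateo₅*.

{1, 2}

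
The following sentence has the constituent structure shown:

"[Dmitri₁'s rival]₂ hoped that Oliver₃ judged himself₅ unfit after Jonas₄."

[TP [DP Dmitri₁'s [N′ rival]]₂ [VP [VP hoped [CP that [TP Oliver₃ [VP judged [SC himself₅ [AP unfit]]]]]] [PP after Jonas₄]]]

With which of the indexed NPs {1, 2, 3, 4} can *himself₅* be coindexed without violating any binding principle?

*himself* is an anaphor, so Principle A applies: it must be bound in its binding domain.
Binding domain of *himself₅*: the embedded TP, whose subject is Oliver₃.
*Dmitri₁* does not c-command the anaphor → cannot bind it.
*[Dmitri₁'s rival]₂* c-commands the anaphor but is outside its binding domain → cannot satisfy Principle A.
*Oliver₃* c-commands the anaphor within its binding domain → licit binder.
*Jonas₄* does not c-command the anaphor → cannot bind it.

{3}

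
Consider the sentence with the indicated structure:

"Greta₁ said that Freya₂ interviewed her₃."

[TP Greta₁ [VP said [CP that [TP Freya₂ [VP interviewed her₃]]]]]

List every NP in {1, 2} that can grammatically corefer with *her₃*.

*her* is a pronoun, so Principle B applies: it must be free in its binding domain.
Binding domain of *her₃*: the embedded TP, whose subject is Freya₂.
*Greta₁* c-commands the pronoun but from outside its binding domain, and is not c-commanded by it → coindexation permitted.
*Freya₂* c-commands the pronoun within its binding domain → coindexation would violate Principle B.

{1}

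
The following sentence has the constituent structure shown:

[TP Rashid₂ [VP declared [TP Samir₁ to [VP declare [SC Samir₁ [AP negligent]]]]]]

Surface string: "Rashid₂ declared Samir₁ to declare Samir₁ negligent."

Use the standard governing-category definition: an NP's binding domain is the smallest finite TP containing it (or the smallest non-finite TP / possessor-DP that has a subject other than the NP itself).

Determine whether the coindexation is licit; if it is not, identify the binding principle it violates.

The two coindexed NPs are *Samir₁* (the lower occurrence) and *Samir₁* (the higher occurrence).
*Samir₁* (the lower occurrence) is an R-expression. Principle C requires it to be free everywhere.
*Samir₁* (the higher occurrence) c-commands it and carries the same index.
The R-expression is bound → Principle C violation.

Principle C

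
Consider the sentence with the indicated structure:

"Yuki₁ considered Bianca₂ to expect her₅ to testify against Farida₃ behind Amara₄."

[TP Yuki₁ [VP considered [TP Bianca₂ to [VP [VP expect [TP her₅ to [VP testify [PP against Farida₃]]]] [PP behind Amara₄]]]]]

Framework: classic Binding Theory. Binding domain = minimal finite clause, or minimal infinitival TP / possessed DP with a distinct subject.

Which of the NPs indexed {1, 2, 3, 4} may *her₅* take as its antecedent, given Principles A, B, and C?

*her* is a pronoun, so Principle B applies: it must be free in its binding domain.
Binding domain of *her₅*: the embedded TP, whose subject is Bianca₂.
*Yuki₁* c-commands the pronoun but from outside its binding domain, and is not c-commanded by it → coindexation permitted.
*Bianca₂* c-commands the pronoun within its binding domain → coindexation would violate Principle B.
*Farida₃*: the pronoun c-commands this R-expression → coindexation would violate Principle C on *Farida₃*.
*Amara₄* and the pronoun do not c-command one another → neither Principle B nor Principle C is at stake; coindexation permitted.

{1, 4}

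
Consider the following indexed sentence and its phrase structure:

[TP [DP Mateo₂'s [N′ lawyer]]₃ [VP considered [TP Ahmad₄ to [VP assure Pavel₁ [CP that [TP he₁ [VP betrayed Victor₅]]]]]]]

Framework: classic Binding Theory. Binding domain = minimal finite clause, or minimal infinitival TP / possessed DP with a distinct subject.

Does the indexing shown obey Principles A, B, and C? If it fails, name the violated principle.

grammatical

The two coindexed NPs are *Pavel₁* and *he₁*.
*he₁* is a pronoun; nothing c-commands it within its binding domain (the embedded TP.), so Principle B holds trivially.
*Pavel₁* is an R-expression; *he₁* does not c-command it, and no other NP shares its index, so Principle C is satisfied.
All principles are respected.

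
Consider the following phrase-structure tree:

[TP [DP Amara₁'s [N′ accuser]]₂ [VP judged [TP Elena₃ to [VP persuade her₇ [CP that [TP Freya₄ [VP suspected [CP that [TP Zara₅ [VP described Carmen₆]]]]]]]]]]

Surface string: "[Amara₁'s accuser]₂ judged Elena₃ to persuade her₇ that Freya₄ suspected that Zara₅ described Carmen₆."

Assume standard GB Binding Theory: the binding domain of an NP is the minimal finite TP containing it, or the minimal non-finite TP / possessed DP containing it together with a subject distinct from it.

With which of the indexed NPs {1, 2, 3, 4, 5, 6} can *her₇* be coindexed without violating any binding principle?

*her* is a pronoun, so Principle B applies: it must be free in its binding domain.
Binding domain of *her₇*: the embedded TP, whose subject is Elena₃.
*Amara₁* and the pronoun do not c-command one another → neither Principle B nor Principle C is at stake; coindexation permitted.
*[Amara₁'s accuser]₂* c-commands the pronoun but from outside its binding domain, and is not c-commanded by it → coindexation permitted.
*Elena₃* c-commands the pronoun within its binding domain → coindexation would violate Principle B.
*Freya₄*: the pronoun c-commands this R-expression → coindexation would violate Principle C on *Freya₄*.
*Zara₅*: the pronoun c-commands this R-expression → coindexation would violate Principle C on *Zara₅*.
*Carmen₆*: the pronoun c-commands this R-expression → coindexation would violate Principle C on *Carmen₆*.

{1, 2}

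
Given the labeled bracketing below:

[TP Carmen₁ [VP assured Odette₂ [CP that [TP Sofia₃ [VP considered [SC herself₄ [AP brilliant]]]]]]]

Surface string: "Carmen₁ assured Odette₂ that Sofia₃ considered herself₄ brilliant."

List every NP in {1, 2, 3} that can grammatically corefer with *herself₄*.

{3}

*herself* is an anaphor, so Principle A applies: it must be bound in its binding domain.
Binding domain of *herself₄*: the embedded TP, whose subject is Sofia₃.
*Carmen₁* c-commands the anaphor but is outside its binding domain → cannot satisfy Principle A.
*Odette₂* c-commands the anaphor but is outside its binding domain → cannot satisfy Principle A.
*Sofia₃* c-commands the anaphor within its binding domain → licit binder.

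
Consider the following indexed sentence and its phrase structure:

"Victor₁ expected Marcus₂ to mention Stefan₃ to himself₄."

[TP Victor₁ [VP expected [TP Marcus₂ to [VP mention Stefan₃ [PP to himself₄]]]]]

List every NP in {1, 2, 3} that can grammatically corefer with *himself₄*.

*himself* is an anaphor, so Principle A applies: it must be bound in its binding domain.
Binding domain of *himself₄*: the embedded TP, whose subject is Marcus₂.
*Victor₁* c-commands the anaphor but is outside its binding domain → cannot satisfy Principle A.
*Marcus₂* c-commands the anaphor within its binding domain → licit binder.
*Stefan₃* c-commands the anaphor within its binding domain → licit binder.

{2, 3}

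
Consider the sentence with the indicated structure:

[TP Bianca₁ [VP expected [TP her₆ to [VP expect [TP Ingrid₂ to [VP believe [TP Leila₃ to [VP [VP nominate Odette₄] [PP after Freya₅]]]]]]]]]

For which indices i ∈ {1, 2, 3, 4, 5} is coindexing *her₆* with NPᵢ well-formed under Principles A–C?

none

*her* is a pronoun, so Principle B applies: it must be free in its binding domain.
Binding domain of *her₆*: the matrix TP, whose subject is Bianca₁.
*Bianca₁* c-commands the pronoun within its binding domain → coindexation would violate Principle B.
*Ingrid₂*: the pronoun c-commands this R-expression → coindexation would violate Principle C on *Ingrid₂*.
*Leila₃*: the pronoun c-commands this R-expression → coindexation would violate Principle C on *Leila₃*.
*Odette₄*: the pronoun c-commands this R-expression → coindexation would violate Principle C on *Odette₄*.
*Freya₅*: the pronoun c-commands this R-expression → coindexation would violate Principle C on *Freya₅*.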